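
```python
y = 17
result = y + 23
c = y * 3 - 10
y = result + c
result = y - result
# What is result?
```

Answer: 41

Derivation:
Trace (tracking result):
y = 17  # -> y = 17
result = y + 23  # -> result = 40
c = y * 3 - 10  # -> c = 41
y = result + c  # -> y = 81
result = y - result  # -> result = 41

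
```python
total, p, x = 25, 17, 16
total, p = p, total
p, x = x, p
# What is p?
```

Answer: 16

Derivation:
Trace (tracking p):
total, p, x = (25, 17, 16)  # -> total = 25, p = 17, x = 16
total, p = (p, total)  # -> total = 17, p = 25
p, x = (x, p)  # -> p = 16, x = 25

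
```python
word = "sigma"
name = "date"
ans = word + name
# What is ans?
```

Answer: 'sigmadate'

Derivation:
Trace (tracking ans):
word = 'sigma'  # -> word = 'sigma'
name = 'date'  # -> name = 'date'
ans = word + name  # -> ans = 'sigmadate'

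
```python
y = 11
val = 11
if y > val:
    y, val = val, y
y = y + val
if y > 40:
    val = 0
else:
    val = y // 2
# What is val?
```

Trace (tracking val):
y = 11  # -> y = 11
val = 11  # -> val = 11
if y > val:  # condition is False
y = y + val  # -> y = 22
if y > 40:  # condition is False
else:
    val = y // 2  # -> val = 11

Answer: 11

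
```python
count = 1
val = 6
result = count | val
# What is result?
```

Trace (tracking result):
count = 1  # -> count = 1
val = 6  # -> val = 6
result = count | val  # -> result = 7

Answer: 7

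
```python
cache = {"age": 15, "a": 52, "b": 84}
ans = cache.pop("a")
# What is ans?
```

Answer: 52

Derivation:
Trace (tracking ans):
cache = {'age': 15, 'a': 52, 'b': 84}  # -> cache = {'age': 15, 'a': 52, 'b': 84}
ans = cache.pop('a')  # -> ans = 52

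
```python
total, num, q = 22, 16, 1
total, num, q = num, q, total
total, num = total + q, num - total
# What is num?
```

Trace (tracking num):
total, num, q = (22, 16, 1)  # -> total = 22, num = 16, q = 1
total, num, q = (num, q, total)  # -> total = 16, num = 1, q = 22
total, num = (total + q, num - total)  # -> total = 38, num = -15

Answer: -15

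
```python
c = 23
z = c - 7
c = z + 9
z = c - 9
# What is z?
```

Answer: 16

Derivation:
Trace (tracking z):
c = 23  # -> c = 23
z = c - 7  # -> z = 16
c = z + 9  # -> c = 25
z = c - 9  # -> z = 16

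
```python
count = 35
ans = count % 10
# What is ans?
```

Answer: 5

Derivation:
Trace (tracking ans):
count = 35  # -> count = 35
ans = count % 10  # -> ans = 5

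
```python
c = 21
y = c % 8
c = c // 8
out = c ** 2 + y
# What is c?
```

Trace (tracking c):
c = 21  # -> c = 21
y = c % 8  # -> y = 5
c = c // 8  # -> c = 2
out = c ** 2 + y  # -> out = 9

Answer: 2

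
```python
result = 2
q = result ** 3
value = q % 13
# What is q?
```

Answer: 8

Derivation:
Trace (tracking q):
result = 2  # -> result = 2
q = result ** 3  # -> q = 8
value = q % 13  # -> value = 8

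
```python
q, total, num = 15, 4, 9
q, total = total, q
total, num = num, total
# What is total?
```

Answer: 9

Derivation:
Trace (tracking total):
q, total, num = (15, 4, 9)  # -> q = 15, total = 4, num = 9
q, total = (total, q)  # -> q = 4, total = 15
total, num = (num, total)  # -> total = 9, num = 15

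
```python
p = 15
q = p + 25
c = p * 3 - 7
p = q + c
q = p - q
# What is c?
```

Answer: 38

Derivation:
Trace (tracking c):
p = 15  # -> p = 15
q = p + 25  # -> q = 40
c = p * 3 - 7  # -> c = 38
p = q + c  # -> p = 78
q = p - q  # -> q = 38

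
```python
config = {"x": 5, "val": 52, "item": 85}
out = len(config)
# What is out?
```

Trace (tracking out):
config = {'x': 5, 'val': 52, 'item': 85}  # -> config = {'x': 5, 'val': 52, 'item': 85}
out = len(config)  # -> out = 3

Answer: 3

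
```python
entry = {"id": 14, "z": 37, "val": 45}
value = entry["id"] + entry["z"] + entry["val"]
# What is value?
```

Trace (tracking value):
entry = {'id': 14, 'z': 37, 'val': 45}  # -> entry = {'id': 14, 'z': 37, 'val': 45}
value = entry['id'] + entry['z'] + entry['val']  # -> value = 96

Answer: 96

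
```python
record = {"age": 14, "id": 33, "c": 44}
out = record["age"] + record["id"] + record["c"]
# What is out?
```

Trace (tracking out):
record = {'age': 14, 'id': 33, 'c': 44}  # -> record = {'age': 14, 'id': 33, 'c': 44}
out = record['age'] + record['id'] + record['c']  # -> out = 91

Answer: 91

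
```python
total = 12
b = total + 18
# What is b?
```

Trace (tracking b):
total = 12  # -> total = 12
b = total + 18  # -> b = 30

Answer: 30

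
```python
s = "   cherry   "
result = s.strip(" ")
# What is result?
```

Answer: 'cherry'

Derivation:
Trace (tracking result):
s = '   cherry   '  # -> s = '   cherry   '
result = s.strip(' ')  # -> result = 'cherry'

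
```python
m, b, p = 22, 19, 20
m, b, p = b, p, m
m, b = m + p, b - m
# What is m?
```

Trace (tracking m):
m, b, p = (22, 19, 20)  # -> m = 22, b = 19, p = 20
m, b, p = (b, p, m)  # -> m = 19, b = 20, p = 22
m, b = (m + p, b - m)  # -> m = 41, b = 1

Answer: 41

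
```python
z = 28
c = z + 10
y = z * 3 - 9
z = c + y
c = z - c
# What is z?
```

Answer: 113

Derivation:
Trace (tracking z):
z = 28  # -> z = 28
c = z + 10  # -> c = 38
y = z * 3 - 9  # -> y = 75
z = c + y  # -> z = 113
c = z - c  # -> c = 75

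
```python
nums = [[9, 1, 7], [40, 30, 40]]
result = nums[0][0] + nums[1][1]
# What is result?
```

Answer: 39

Derivation:
Trace (tracking result):
nums = [[9, 1, 7], [40, 30, 40]]  # -> nums = [[9, 1, 7], [40, 30, 40]]
result = nums[0][0] + nums[1][1]  # -> result = 39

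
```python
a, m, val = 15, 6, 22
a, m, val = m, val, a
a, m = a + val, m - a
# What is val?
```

Answer: 15

Derivation:
Trace (tracking val):
a, m, val = (15, 6, 22)  # -> a = 15, m = 6, val = 22
a, m, val = (m, val, a)  # -> a = 6, m = 22, val = 15
a, m = (a + val, m - a)  # -> a = 21, m = 16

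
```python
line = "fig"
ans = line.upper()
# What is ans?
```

Answer: 'FIG'

Derivation:
Trace (tracking ans):
line = 'fig'  # -> line = 'fig'
ans = line.upper()  # -> ans = 'FIG'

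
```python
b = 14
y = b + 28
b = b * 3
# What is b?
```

Trace (tracking b):
b = 14  # -> b = 14
y = b + 28  # -> y = 42
b = b * 3  # -> b = 42

Answer: 42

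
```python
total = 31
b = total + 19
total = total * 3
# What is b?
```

Trace (tracking b):
total = 31  # -> total = 31
b = total + 19  # -> b = 50
total = total * 3  # -> total = 93

Answer: 50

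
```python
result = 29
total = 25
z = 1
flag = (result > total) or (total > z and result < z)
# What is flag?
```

Trace (tracking flag):
result = 29  # -> result = 29
total = 25  # -> total = 25
z = 1  # -> z = 1
flag = result > total or (total > z and result < z)  # -> flag = True

Answer: True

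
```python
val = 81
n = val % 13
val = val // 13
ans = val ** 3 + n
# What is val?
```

Trace (tracking val):
val = 81  # -> val = 81
n = val % 13  # -> n = 3
val = val // 13  # -> val = 6
ans = val ** 3 + n  # -> ans = 219

Answer: 6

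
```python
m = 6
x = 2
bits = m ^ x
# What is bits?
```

Answer: 4

Derivation:
Trace (tracking bits):
m = 6  # -> m = 6
x = 2  # -> x = 2
bits = m ^ x  # -> bits = 4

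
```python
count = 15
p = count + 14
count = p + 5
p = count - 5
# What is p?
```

Answer: 29

Derivation:
Trace (tracking p):
count = 15  # -> count = 15
p = count + 14  # -> p = 29
count = p + 5  # -> count = 34
p = count - 5  # -> p = 29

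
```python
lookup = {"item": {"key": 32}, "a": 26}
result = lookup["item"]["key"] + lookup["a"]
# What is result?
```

Trace (tracking result):
lookup = {'item': {'key': 32}, 'a': 26}  # -> lookup = {'item': {'key': 32}, 'a': 26}
result = lookup['item']['key'] + lookup['a']  # -> result = 58

Answer: 58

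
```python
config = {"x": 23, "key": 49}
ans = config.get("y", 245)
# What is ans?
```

Trace (tracking ans):
config = {'x': 23, 'key': 49}  # -> config = {'x': 23, 'key': 49}
ans = config.get('y', 245)  # -> ans = 245

Answer: 245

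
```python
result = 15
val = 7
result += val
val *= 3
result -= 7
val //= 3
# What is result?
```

Trace (tracking result):
result = 15  # -> result = 15
val = 7  # -> val = 7
result += val  # -> result = 22
val *= 3  # -> val = 21
result -= 7  # -> result = 15
val //= 3  # -> val = 7

Answer: 15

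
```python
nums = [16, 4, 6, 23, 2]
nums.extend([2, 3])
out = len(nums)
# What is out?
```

Answer: 7

Derivation:
Trace (tracking out):
nums = [16, 4, 6, 23, 2]  # -> nums = [16, 4, 6, 23, 2]
nums.extend([2, 3])  # -> nums = [16, 4, 6, 23, 2, 2, 3]
out = len(nums)  # -> out = 7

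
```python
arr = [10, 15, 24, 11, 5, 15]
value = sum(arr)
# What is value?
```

Trace (tracking value):
arr = [10, 15, 24, 11, 5, 15]  # -> arr = [10, 15, 24, 11, 5, 15]
value = sum(arr)  # -> value = 80

Answer: 80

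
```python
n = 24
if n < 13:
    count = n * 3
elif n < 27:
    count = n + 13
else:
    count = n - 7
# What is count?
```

Trace (tracking count):
n = 24  # -> n = 24
if n < 13:  # condition is False
elif n < 27:  # condition is True
    count = n + 13  # -> count = 37

Answer: 37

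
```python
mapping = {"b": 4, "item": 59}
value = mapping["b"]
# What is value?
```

Trace (tracking value):
mapping = {'b': 4, 'item': 59}  # -> mapping = {'b': 4, 'item': 59}
value = mapping['b']  # -> value = 4

Answer: 4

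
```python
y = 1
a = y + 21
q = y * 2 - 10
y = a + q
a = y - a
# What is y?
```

Trace (tracking y):
y = 1  # -> y = 1
a = y + 21  # -> a = 22
q = y * 2 - 10  # -> q = -8
y = a + q  # -> y = 14
a = y - a  # -> a = -8

Answer: 14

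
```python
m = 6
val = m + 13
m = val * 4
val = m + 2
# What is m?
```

Trace (tracking m):
m = 6  # -> m = 6
val = m + 13  # -> val = 19
m = val * 4  # -> m = 76
val = m + 2  # -> val = 78

Answer: 76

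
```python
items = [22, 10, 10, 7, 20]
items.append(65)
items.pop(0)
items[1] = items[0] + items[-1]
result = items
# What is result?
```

Trace (tracking result):
items = [22, 10, 10, 7, 20]  # -> items = [22, 10, 10, 7, 20]
items.append(65)  # -> items = [22, 10, 10, 7, 20, 65]
items.pop(0)  # -> items = [10, 10, 7, 20, 65]
items[1] = items[0] + items[-1]  # -> items = [10, 75, 7, 20, 65]
result = items  # -> result = [10, 75, 7, 20, 65]

Answer: [10, 75, 7, 20, 65]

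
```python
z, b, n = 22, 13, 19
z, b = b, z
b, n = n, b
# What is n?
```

Trace (tracking n):
z, b, n = (22, 13, 19)  # -> z = 22, b = 13, n = 19
z, b = (b, z)  # -> z = 13, b = 22
b, n = (n, b)  # -> b = 19, n = 22

Answer: 22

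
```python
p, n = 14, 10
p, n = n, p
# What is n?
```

Trace (tracking n):
p, n = (14, 10)  # -> p = 14, n = 10
p, n = (n, p)  # -> p = 10, n = 14

Answer: 14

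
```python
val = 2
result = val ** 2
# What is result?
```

Answer: 4

Derivation:
Trace (tracking result):
val = 2  # -> val = 2
result = val ** 2  # -> result = 4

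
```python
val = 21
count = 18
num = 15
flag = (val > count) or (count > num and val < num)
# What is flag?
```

Trace (tracking flag):
val = 21  # -> val = 21
count = 18  # -> count = 18
num = 15  # -> num = 15
flag = val > count or (count > num and val < num)  # -> flag = True

Answer: True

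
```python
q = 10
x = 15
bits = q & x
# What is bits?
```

Trace (tracking bits):
q = 10  # -> q = 10
x = 15  # -> x = 15
bits = q & x  # -> bits = 10

Answer: 10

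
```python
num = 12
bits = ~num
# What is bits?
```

Answer: -13

Derivation:
Trace (tracking bits):
num = 12  # -> num = 12
bits = ~num  # -> bits = -13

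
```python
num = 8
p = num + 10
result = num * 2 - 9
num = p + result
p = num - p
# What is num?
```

Answer: 25

Derivation:
Trace (tracking num):
num = 8  # -> num = 8
p = num + 10  # -> p = 18
result = num * 2 - 9  # -> result = 7
num = p + result  # -> num = 25
p = num - p  # -> p = 7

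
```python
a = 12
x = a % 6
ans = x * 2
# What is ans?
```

Trace (tracking ans):
a = 12  # -> a = 12
x = a % 6  # -> x = 0
ans = x * 2  # -> ans = 0

Answer: 0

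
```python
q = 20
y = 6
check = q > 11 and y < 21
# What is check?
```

Answer: True

Derivation:
Trace (tracking check):
q = 20  # -> q = 20
y = 6  # -> y = 6
check = q > 11 and y < 21  # -> check = True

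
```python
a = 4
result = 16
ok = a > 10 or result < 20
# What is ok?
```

Answer: True

Derivation:
Trace (tracking ok):
a = 4  # -> a = 4
result = 16  # -> result = 16
ok = a > 10 or result < 20  # -> ok = True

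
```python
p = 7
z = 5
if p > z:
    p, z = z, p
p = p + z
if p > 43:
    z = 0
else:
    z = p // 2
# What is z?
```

Trace (tracking z):
p = 7  # -> p = 7
z = 5  # -> z = 5
if p > z:  # condition is True
    p, z = (z, p)  # -> p = 5, z = 7
p = p + z  # -> p = 12
if p > 43:  # condition is False
else:
    z = p // 2  # -> z = 6

Answer: 6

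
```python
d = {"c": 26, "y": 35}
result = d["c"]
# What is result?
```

Answer: 26

Derivation:
Trace (tracking result):
d = {'c': 26, 'y': 35}  # -> d = {'c': 26, 'y': 35}
result = d['c']  # -> result = 26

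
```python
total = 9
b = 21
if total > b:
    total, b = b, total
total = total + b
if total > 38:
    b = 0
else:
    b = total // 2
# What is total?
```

Trace (tracking total):
total = 9  # -> total = 9
b = 21  # -> b = 21
if total > b:  # condition is False
total = total + b  # -> total = 30
if total > 38:  # condition is False
else:
    b = total // 2  # -> b = 15

Answer: 30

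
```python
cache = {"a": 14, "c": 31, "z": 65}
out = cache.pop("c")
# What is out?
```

Answer: 31

Derivation:
Trace (tracking out):
cache = {'a': 14, 'c': 31, 'z': 65}  # -> cache = {'a': 14, 'c': 31, 'z': 65}
out = cache.pop('c')  # -> out = 31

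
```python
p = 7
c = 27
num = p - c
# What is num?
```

Answer: -20

Derivation:
Trace (tracking num):
p = 7  # -> p = 7
c = 27  # -> c = 27
num = p - c  # -> num = -20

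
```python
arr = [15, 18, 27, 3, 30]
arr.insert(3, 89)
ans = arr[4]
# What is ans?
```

Trace (tracking ans):
arr = [15, 18, 27, 3, 30]  # -> arr = [15, 18, 27, 3, 30]
arr.insert(3, 89)  # -> arr = [15, 18, 27, 89, 3, 30]
ans = arr[4]  # -> ans = 3

Answer: 3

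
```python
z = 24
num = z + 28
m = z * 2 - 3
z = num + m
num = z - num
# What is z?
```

Trace (tracking z):
z = 24  # -> z = 24
num = z + 28  # -> num = 52
m = z * 2 - 3  # -> m = 45
z = num + m  # -> z = 97
num = z - num  # -> num = 45

Answer: 97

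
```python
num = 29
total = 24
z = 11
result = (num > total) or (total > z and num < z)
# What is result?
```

Trace (tracking result):
num = 29  # -> num = 29
total = 24  # -> total = 24
z = 11  # -> z = 11
result = num > total or (total > z and num < z)  # -> result = True

Answer: True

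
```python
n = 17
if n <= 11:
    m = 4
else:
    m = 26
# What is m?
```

Answer: 26

Derivation:
Trace (tracking m):
n = 17  # -> n = 17
if n <= 11:  # condition is False
else:
    m = 26  # -> m = 26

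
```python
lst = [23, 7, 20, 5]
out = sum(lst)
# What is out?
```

Trace (tracking out):
lst = [23, 7, 20, 5]  # -> lst = [23, 7, 20, 5]
out = sum(lst)  # -> out = 55

Answer: 55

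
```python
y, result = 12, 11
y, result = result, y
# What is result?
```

Trace (tracking result):
y, result = (12, 11)  # -> y = 12, result = 11
y, result = (result, y)  # -> y = 11, result = 12

Answer: 12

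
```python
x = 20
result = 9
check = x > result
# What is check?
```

Trace (tracking check):
x = 20  # -> x = 20
result = 9  # -> result = 9
check = x > result  # -> check = True

Answer: True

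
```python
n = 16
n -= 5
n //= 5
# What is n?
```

Answer: 2

Derivation:
Trace (tracking n):
n = 16  # -> n = 16
n -= 5  # -> n = 11
n //= 5  # -> n = 2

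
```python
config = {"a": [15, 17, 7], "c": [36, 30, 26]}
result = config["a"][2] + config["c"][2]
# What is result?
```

Trace (tracking result):
config = {'a': [15, 17, 7], 'c': [36, 30, 26]}  # -> config = {'a': [15, 17, 7], 'c': [36, 30, 26]}
result = config['a'][2] + config['c'][2]  # -> result = 33

Answer: 33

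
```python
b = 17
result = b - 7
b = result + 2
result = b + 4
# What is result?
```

Answer: 16

Derivation:
Trace (tracking result):
b = 17  # -> b = 17
result = b - 7  # -> result = 10
b = result + 2  # -> b = 12
result = b + 4  # -> result = 16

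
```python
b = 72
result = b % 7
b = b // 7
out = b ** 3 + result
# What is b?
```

Trace (tracking b):
b = 72  # -> b = 72
result = b % 7  # -> result = 2
b = b // 7  # -> b = 10
out = b ** 3 + result  # -> out = 1002

Answer: 10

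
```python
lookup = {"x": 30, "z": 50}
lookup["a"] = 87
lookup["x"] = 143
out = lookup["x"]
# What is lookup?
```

Answer: {'x': 143, 'z': 50, 'a': 87}

Derivation:
Trace (tracking lookup):
lookup = {'x': 30, 'z': 50}  # -> lookup = {'x': 30, 'z': 50}
lookup['a'] = 87  # -> lookup = {'x': 30, 'z': 50, 'a': 87}
lookup['x'] = 143  # -> lookup = {'x': 143, 'z': 50, 'a': 87}
out = lookup['x']  # -> out = 143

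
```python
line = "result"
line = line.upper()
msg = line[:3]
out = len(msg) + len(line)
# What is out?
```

Answer: 9

Derivation:
Trace (tracking out):
line = 'result'  # -> line = 'result'
line = line.upper()  # -> line = 'RESULT'
msg = line[:3]  # -> msg = 'RES'
out = len(msg) + len(line)  # -> out = 9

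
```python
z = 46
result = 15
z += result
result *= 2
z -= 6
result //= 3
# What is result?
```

Answer: 10

Derivation:
Trace (tracking result):
z = 46  # -> z = 46
result = 15  # -> result = 15
z += result  # -> z = 61
result *= 2  # -> result = 30
z -= 6  # -> z = 55
result //= 3  # -> result = 10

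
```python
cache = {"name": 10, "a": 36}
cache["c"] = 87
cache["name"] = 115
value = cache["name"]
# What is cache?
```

Trace (tracking cache):
cache = {'name': 10, 'a': 36}  # -> cache = {'name': 10, 'a': 36}
cache['c'] = 87  # -> cache = {'name': 10, 'a': 36, 'c': 87}
cache['name'] = 115  # -> cache = {'name': 115, 'a': 36, 'c': 87}
value = cache['name']  # -> value = 115

Answer: {'name': 115, 'a': 36, 'c': 87}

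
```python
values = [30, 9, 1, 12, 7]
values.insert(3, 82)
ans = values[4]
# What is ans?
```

Trace (tracking ans):
values = [30, 9, 1, 12, 7]  # -> values = [30, 9, 1, 12, 7]
values.insert(3, 82)  # -> values = [30, 9, 1, 82, 12, 7]
ans = values[4]  # -> ans = 12

Answer: 12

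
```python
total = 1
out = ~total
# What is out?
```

Trace (tracking out):
total = 1  # -> total = 1
out = ~total  # -> out = -2

Answer: -2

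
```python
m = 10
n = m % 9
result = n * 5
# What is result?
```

Trace (tracking result):
m = 10  # -> m = 10
n = m % 9  # -> n = 1
result = n * 5  # -> result = 5

Answer: 5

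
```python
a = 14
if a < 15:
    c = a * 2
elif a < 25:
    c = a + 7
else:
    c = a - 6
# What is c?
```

Trace (tracking c):
a = 14  # -> a = 14
if a < 15:  # condition is True
    c = a * 2  # -> c = 28

Answer: 28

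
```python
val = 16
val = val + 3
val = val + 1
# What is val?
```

Answer: 20

Derivation:
Trace (tracking val):
val = 16  # -> val = 16
val = val + 3  # -> val = 19
val = val + 1  # -> val = 20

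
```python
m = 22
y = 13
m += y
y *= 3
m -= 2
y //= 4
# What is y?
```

Trace (tracking y):
m = 22  # -> m = 22
y = 13  # -> y = 13
m += y  # -> m = 35
y *= 3  # -> y = 39
m -= 2  # -> m = 33
y //= 4  # -> y = 9

Answer: 9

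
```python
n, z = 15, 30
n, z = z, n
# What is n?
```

Answer: 30

Derivation:
Trace (tracking n):
n, z = (15, 30)  # -> n = 15, z = 30
n, z = (z, n)  # -> n = 30, z = 15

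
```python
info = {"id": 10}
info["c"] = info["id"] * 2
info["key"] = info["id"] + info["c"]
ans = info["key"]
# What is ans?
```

Trace (tracking ans):
info = {'id': 10}  # -> info = {'id': 10}
info['c'] = info['id'] * 2  # -> info = {'id': 10, 'c': 20}
info['key'] = info['id'] + info['c']  # -> info = {'id': 10, 'c': 20, 'key': 30}
ans = info['key']  # -> ans = 30

Answer: 30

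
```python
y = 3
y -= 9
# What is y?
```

Answer: -6

Derivation:
Trace (tracking y):
y = 3  # -> y = 3
y -= 9  # -> y = -6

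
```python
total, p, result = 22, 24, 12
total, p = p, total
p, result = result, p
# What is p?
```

Trace (tracking p):
total, p, result = (22, 24, 12)  # -> total = 22, p = 24, result = 12
total, p = (p, total)  # -> total = 24, p = 22
p, result = (result, p)  # -> p = 12, result = 22

Answer: 12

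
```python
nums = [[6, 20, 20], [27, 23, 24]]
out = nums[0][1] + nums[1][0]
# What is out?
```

Trace (tracking out):
nums = [[6, 20, 20], [27, 23, 24]]  # -> nums = [[6, 20, 20], [27, 23, 24]]
out = nums[0][1] + nums[1][0]  # -> out = 47

Answer: 47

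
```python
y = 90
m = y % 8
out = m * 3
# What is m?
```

Answer: 2

Derivation:
Trace (tracking m):
y = 90  # -> y = 90
m = y % 8  # -> m = 2
out = m * 3  # -> out = 6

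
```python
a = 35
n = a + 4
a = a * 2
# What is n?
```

Answer: 39

Derivation:
Trace (tracking n):
a = 35  # -> a = 35
n = a + 4  # -> n = 39
a = a * 2  # -> a = 70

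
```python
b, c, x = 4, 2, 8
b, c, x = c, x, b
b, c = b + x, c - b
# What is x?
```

Answer: 4

Derivation:
Trace (tracking x):
b, c, x = (4, 2, 8)  # -> b = 4, c = 2, x = 8
b, c, x = (c, x, b)  # -> b = 2, c = 8, x = 4
b, c = (b + x, c - b)  # -> b = 6, c = 6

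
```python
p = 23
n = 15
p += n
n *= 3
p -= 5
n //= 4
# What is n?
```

Answer: 11

Derivation:
Trace (tracking n):
p = 23  # -> p = 23
n = 15  # -> n = 15
p += n  # -> p = 38
n *= 3  # -> n = 45
p -= 5  # -> p = 33
n //= 4  # -> n = 11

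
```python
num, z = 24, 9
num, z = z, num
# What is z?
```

Answer: 24

Derivation:
Trace (tracking z):
num, z = (24, 9)  # -> num = 24, z = 9
num, z = (z, num)  # -> num = 9, z = 24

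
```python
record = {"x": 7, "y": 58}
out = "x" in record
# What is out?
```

Trace (tracking out):
record = {'x': 7, 'y': 58}  # -> record = {'x': 7, 'y': 58}
out = 'x' in record  # -> out = True

Answer: True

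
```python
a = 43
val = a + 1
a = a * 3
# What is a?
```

Answer: 129

Derivation:
Trace (tracking a):
a = 43  # -> a = 43
val = a + 1  # -> val = 44
a = a * 3  # -> a = 129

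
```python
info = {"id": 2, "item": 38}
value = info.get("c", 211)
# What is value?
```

Trace (tracking value):
info = {'id': 2, 'item': 38}  # -> info = {'id': 2, 'item': 38}
value = info.get('c', 211)  # -> value = 211

Answer: 211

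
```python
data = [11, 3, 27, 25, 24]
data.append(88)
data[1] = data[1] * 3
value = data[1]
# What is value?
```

Answer: 9

Derivation:
Trace (tracking value):
data = [11, 3, 27, 25, 24]  # -> data = [11, 3, 27, 25, 24]
data.append(88)  # -> data = [11, 3, 27, 25, 24, 88]
data[1] = data[1] * 3  # -> data = [11, 9, 27, 25, 24, 88]
value = data[1]  # -> value = 9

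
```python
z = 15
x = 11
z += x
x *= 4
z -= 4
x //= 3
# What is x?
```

Answer: 14

Derivation:
Trace (tracking x):
z = 15  # -> z = 15
x = 11  # -> x = 11
z += x  # -> z = 26
x *= 4  # -> x = 44
z -= 4  # -> z = 22
x //= 3  # -> x = 14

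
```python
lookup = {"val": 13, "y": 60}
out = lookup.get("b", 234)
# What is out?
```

Trace (tracking out):
lookup = {'val': 13, 'y': 60}  # -> lookup = {'val': 13, 'y': 60}
out = lookup.get('b', 234)  # -> out = 234

Answer: 234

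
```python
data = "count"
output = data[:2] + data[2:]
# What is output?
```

Trace (tracking output):
data = 'count'  # -> data = 'count'
output = data[:2] + data[2:]  # -> output = 'count'

Answer: 'count'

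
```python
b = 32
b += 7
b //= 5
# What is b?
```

Trace (tracking b):
b = 32  # -> b = 32
b += 7  # -> b = 39
b //= 5  # -> b = 7

Answer: 7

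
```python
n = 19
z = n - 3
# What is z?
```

Answer: 16

Derivation:
Trace (tracking z):
n = 19  # -> n = 19
z = n - 3  # -> z = 16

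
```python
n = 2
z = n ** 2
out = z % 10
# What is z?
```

Trace (tracking z):
n = 2  # -> n = 2
z = n ** 2  # -> z = 4
out = z % 10  # -> out = 4

Answer: 4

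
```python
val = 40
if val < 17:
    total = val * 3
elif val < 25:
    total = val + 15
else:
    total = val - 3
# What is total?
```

Trace (tracking total):
val = 40  # -> val = 40
if val < 17:  # condition is False
elif val < 25:  # condition is False
else:
    total = val - 3  # -> total = 37

Answer: 37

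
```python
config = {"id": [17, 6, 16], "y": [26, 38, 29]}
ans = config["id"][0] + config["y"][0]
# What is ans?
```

Trace (tracking ans):
config = {'id': [17, 6, 16], 'y': [26, 38, 29]}  # -> config = {'id': [17, 6, 16], 'y': [26, 38, 29]}
ans = config['id'][0] + config['y'][0]  # -> ans = 43

Answer: 43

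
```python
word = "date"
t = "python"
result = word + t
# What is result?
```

Answer: 'datepython'

Derivation:
Trace (tracking result):
word = 'date'  # -> word = 'date'
t = 'python'  # -> t = 'python'
result = word + t  # -> result = 'datepython'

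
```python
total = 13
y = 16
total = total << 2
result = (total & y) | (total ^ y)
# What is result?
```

Answer: 52

Derivation:
Trace (tracking result):
total = 13  # -> total = 13
y = 16  # -> y = 16
total = total << 2  # -> total = 52
result = total & y | total ^ y  # -> result = 52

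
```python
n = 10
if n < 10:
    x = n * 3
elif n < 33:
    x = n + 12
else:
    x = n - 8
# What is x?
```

Answer: 22

Derivation:
Trace (tracking x):
n = 10  # -> n = 10
if n < 10:  # condition is False
elif n < 33:  # condition is True
    x = n + 12  # -> x = 22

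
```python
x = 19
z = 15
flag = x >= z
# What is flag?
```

Trace (tracking flag):
x = 19  # -> x = 19
z = 15  # -> z = 15
flag = x >= z  # -> flag = True

Answer: True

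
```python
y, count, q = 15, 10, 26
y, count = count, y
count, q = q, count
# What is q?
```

Answer: 15

Derivation:
Trace (tracking q):
y, count, q = (15, 10, 26)  # -> y = 15, count = 10, q = 26
y, count = (count, y)  # -> y = 10, count = 15
count, q = (q, count)  # -> count = 26, q = 15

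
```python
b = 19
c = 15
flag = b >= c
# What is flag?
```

Trace (tracking flag):
b = 19  # -> b = 19
c = 15  # -> c = 15
flag = b >= c  # -> flag = True

Answer: True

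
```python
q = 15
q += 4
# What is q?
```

Answer: 19

Derivation:
Trace (tracking q):
q = 15  # -> q = 15
q += 4  # -> q = 19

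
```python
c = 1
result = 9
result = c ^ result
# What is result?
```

Trace (tracking result):
c = 1  # -> c = 1
result = 9  # -> result = 9
result = c ^ result  # -> result = 8

Answer: 8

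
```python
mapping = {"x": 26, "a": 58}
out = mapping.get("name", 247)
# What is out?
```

Answer: 247

Derivation:
Trace (tracking out):
mapping = {'x': 26, 'a': 58}  # -> mapping = {'x': 26, 'a': 58}
out = mapping.get('name', 247)  # -> out = 247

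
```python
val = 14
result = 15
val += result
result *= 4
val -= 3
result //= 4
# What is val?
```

Answer: 26

Derivation:
Trace (tracking val):
val = 14  # -> val = 14
result = 15  # -> result = 15
val += result  # -> val = 29
result *= 4  # -> result = 60
val -= 3  # -> val = 26
result //= 4  # -> result = 15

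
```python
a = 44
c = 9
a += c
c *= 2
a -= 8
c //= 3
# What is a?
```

Answer: 45

Derivation:
Trace (tracking a):
a = 44  # -> a = 44
c = 9  # -> c = 9
a += c  # -> a = 53
c *= 2  # -> c = 18
a -= 8  # -> a = 45
c //= 3  # -> c = 6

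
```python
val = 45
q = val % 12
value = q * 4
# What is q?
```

Answer: 9

Derivation:
Trace (tracking q):
val = 45  # -> val = 45
q = val % 12  # -> q = 9
value = q * 4  # -> value = 36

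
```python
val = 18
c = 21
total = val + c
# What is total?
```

Answer: 39

Derivation:
Trace (tracking total):
val = 18  # -> val = 18
c = 21  # -> c = 21
total = val + c  # -> total = 39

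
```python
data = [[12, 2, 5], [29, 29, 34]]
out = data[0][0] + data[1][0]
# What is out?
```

Answer: 41

Derivation:
Trace (tracking out):
data = [[12, 2, 5], [29, 29, 34]]  # -> data = [[12, 2, 5], [29, 29, 34]]
out = data[0][0] + data[1][0]  # -> out = 41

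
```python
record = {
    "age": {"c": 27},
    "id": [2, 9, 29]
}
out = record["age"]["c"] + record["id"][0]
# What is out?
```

Answer: 29

Derivation:
Trace (tracking out):
record = {'age': {'c': 27}, 'id': [2, 9, 29]}  # -> record = {'age': {'c': 27}, 'id': [2, 9, 29]}
out = record['age']['c'] + record['id'][0]  # -> out = 29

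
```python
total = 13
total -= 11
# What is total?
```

Trace (tracking total):
total = 13  # -> total = 13
total -= 11  # -> total = 2

Answer: 2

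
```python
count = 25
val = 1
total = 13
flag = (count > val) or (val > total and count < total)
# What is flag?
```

Trace (tracking flag):
count = 25  # -> count = 25
val = 1  # -> val = 1
total = 13  # -> total = 13
flag = count > val or (val > total and count < total)  # -> flag = True

Answer: True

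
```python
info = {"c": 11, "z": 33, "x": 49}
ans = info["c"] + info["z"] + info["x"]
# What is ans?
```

Answer: 93

Derivation:
Trace (tracking ans):
info = {'c': 11, 'z': 33, 'x': 49}  # -> info = {'c': 11, 'z': 33, 'x': 49}
ans = info['c'] + info['z'] + info['x']  # -> ans = 93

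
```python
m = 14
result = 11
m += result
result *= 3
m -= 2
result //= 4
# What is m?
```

Trace (tracking m):
m = 14  # -> m = 14
result = 11  # -> result = 11
m += result  # -> m = 25
result *= 3  # -> result = 33
m -= 2  # -> m = 23
result //= 4  # -> result = 8

Answer: 23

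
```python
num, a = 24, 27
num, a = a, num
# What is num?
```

Trace (tracking num):
num, a = (24, 27)  # -> num = 24, a = 27
num, a = (a, num)  # -> num = 27, a = 24

Answer: 27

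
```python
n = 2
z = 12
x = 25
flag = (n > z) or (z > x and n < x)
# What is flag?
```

Trace (tracking flag):
n = 2  # -> n = 2
z = 12  # -> z = 12
x = 25  # -> x = 25
flag = n > z or (z > x and n < x)  # -> flag = False

Answer: False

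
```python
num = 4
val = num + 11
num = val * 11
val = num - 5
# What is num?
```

Answer: 165

Derivation:
Trace (tracking num):
num = 4  # -> num = 4
val = num + 11  # -> val = 15
num = val * 11  # -> num = 165
val = num - 5  # -> val = 160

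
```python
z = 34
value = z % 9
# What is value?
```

Trace (tracking value):
z = 34  # -> z = 34
value = z % 9  # -> value = 7

Answer: 7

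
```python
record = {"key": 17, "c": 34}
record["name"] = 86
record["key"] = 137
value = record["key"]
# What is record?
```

Answer: {'key': 137, 'c': 34, 'name': 86}

Derivation:
Trace (tracking record):
record = {'key': 17, 'c': 34}  # -> record = {'key': 17, 'c': 34}
record['name'] = 86  # -> record = {'key': 17, 'c': 34, 'name': 86}
record['key'] = 137  # -> record = {'key': 137, 'c': 34, 'name': 86}
value = record['key']  # -> value = 137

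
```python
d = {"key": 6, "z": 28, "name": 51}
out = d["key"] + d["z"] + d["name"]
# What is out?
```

Answer: 85

Derivation:
Trace (tracking out):
d = {'key': 6, 'z': 28, 'name': 51}  # -> d = {'key': 6, 'z': 28, 'name': 51}
out = d['key'] + d['z'] + d['name']  # -> out = 85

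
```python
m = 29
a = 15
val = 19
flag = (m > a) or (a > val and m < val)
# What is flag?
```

Answer: True

Derivation:
Trace (tracking flag):
m = 29  # -> m = 29
a = 15  # -> a = 15
val = 19  # -> val = 19
flag = m > a or (a > val and m < val)  # -> flag = True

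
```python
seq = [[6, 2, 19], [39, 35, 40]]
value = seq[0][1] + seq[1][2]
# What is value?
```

Answer: 42

Derivation:
Trace (tracking value):
seq = [[6, 2, 19], [39, 35, 40]]  # -> seq = [[6, 2, 19], [39, 35, 40]]
value = seq[0][1] + seq[1][2]  # -> value = 42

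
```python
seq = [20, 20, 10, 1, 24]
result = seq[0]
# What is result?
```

Trace (tracking result):
seq = [20, 20, 10, 1, 24]  # -> seq = [20, 20, 10, 1, 24]
result = seq[0]  # -> result = 20

Answer: 20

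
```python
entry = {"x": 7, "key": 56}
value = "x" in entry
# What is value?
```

Trace (tracking value):
entry = {'x': 7, 'key': 56}  # -> entry = {'x': 7, 'key': 56}
value = 'x' in entry  # -> value = True

Answer: True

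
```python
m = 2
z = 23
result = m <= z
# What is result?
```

Trace (tracking result):
m = 2  # -> m = 2
z = 23  # -> z = 23
result = m <= z  # -> result = True

Answer: True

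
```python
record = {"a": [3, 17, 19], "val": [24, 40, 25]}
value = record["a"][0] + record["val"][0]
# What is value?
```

Trace (tracking value):
record = {'a': [3, 17, 19], 'val': [24, 40, 25]}  # -> record = {'a': [3, 17, 19], 'val': [24, 40, 25]}
value = record['a'][0] + record['val'][0]  # -> value = 27

Answer: 27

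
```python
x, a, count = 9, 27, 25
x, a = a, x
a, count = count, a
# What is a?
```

Trace (tracking a):
x, a, count = (9, 27, 25)  # -> x = 9, a = 27, count = 25
x, a = (a, x)  # -> x = 27, a = 9
a, count = (count, a)  # -> a = 25, count = 9

Answer: 25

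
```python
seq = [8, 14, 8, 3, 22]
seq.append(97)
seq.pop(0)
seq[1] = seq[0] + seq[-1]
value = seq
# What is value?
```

Answer: [14, 111, 3, 22, 97]

Derivation:
Trace (tracking value):
seq = [8, 14, 8, 3, 22]  # -> seq = [8, 14, 8, 3, 22]
seq.append(97)  # -> seq = [8, 14, 8, 3, 22, 97]
seq.pop(0)  # -> seq = [14, 8, 3, 22, 97]
seq[1] = seq[0] + seq[-1]  # -> seq = [14, 111, 3, 22, 97]
value = seq  # -> value = [14, 111, 3, 22, 97]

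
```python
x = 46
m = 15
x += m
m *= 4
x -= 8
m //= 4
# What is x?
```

Trace (tracking x):
x = 46  # -> x = 46
m = 15  # -> m = 15
x += m  # -> x = 61
m *= 4  # -> m = 60
x -= 8  # -> x = 53
m //= 4  # -> m = 15

Answer: 53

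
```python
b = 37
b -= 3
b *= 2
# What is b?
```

Trace (tracking b):
b = 37  # -> b = 37
b -= 3  # -> b = 34
b *= 2  # -> b = 68

Answer: 68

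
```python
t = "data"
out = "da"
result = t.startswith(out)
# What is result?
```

Answer: True

Derivation:
Trace (tracking result):
t = 'data'  # -> t = 'data'
out = 'da'  # -> out = 'da'
result = t.startswith(out)  # -> result = True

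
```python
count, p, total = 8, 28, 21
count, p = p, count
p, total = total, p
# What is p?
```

Trace (tracking p):
count, p, total = (8, 28, 21)  # -> count = 8, p = 28, total = 21
count, p = (p, count)  # -> count = 28, p = 8
p, total = (total, p)  # -> p = 21, total = 8

Answer: 21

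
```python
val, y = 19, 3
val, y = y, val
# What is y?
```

Answer: 19

Derivation:
Trace (tracking y):
val, y = (19, 3)  # -> val = 19, y = 3
val, y = (y, val)  # -> val = 3, y = 19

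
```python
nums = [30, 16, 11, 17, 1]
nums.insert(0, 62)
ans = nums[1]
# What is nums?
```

Answer: [62, 30, 16, 11, 17, 1]

Derivation:
Trace (tracking nums):
nums = [30, 16, 11, 17, 1]  # -> nums = [30, 16, 11, 17, 1]
nums.insert(0, 62)  # -> nums = [62, 30, 16, 11, 17, 1]
ans = nums[1]  # -> ans = 30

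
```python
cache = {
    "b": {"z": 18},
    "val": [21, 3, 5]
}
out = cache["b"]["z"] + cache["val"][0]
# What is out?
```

Answer: 39

Derivation:
Trace (tracking out):
cache = {'b': {'z': 18}, 'val': [21, 3, 5]}  # -> cache = {'b': {'z': 18}, 'val': [21, 3, 5]}
out = cache['b']['z'] + cache['val'][0]  # -> out = 39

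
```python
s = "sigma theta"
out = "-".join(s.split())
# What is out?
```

Answer: 'sigma-theta'

Derivation:
Trace (tracking out):
s = 'sigma theta'  # -> s = 'sigma theta'
out = '-'.join(s.split())  # -> out = 'sigma-theta'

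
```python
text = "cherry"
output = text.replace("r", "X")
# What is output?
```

Answer: 'cheXXy'

Derivation:
Trace (tracking output):
text = 'cherry'  # -> text = 'cherry'
output = text.replace('r', 'X')  # -> output = 'cheXXy'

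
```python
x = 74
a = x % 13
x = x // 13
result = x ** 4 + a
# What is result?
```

Trace (tracking result):
x = 74  # -> x = 74
a = x % 13  # -> a = 9
x = x // 13  # -> x = 5
result = x ** 4 + a  # -> result = 634

Answer: 634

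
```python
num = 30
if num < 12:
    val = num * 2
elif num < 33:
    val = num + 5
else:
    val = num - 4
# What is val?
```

Trace (tracking val):
num = 30  # -> num = 30
if num < 12:  # condition is False
elif num < 33:  # condition is True
    val = num + 5  # -> val = 35

Answer: 35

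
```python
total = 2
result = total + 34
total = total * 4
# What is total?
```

Trace (tracking total):
total = 2  # -> total = 2
result = total + 34  # -> result = 36
total = total * 4  # -> total = 8

Answer: 8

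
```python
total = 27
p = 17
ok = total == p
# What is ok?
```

Answer: False

Derivation:
Trace (tracking ok):
total = 27  # -> total = 27
p = 17  # -> p = 17
ok = total == p  # -> ok = False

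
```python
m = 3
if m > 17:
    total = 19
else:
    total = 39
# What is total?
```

Trace (tracking total):
m = 3  # -> m = 3
if m > 17:  # condition is False
else:
    total = 39  # -> total = 39

Answer: 39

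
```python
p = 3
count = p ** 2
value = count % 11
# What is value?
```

Answer: 9

Derivation:
Trace (tracking value):
p = 3  # -> p = 3
count = p ** 2  # -> count = 9
value = count % 11  # -> value = 9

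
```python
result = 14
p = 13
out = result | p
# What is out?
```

Answer: 15

Derivation:
Trace (tracking out):
result = 14  # -> result = 14
p = 13  # -> p = 13
out = result | p  # -> out = 15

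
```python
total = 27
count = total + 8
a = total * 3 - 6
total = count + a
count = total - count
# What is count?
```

Trace (tracking count):
total = 27  # -> total = 27
count = total + 8  # -> count = 35
a = total * 3 - 6  # -> a = 75
total = count + a  # -> total = 110
count = total - count  # -> count = 75

Answer: 75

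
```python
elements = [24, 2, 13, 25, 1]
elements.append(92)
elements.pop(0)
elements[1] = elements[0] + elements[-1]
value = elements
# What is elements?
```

Trace (tracking elements):
elements = [24, 2, 13, 25, 1]  # -> elements = [24, 2, 13, 25, 1]
elements.append(92)  # -> elements = [24, 2, 13, 25, 1, 92]
elements.pop(0)  # -> elements = [2, 13, 25, 1, 92]
elements[1] = elements[0] + elements[-1]  # -> elements = [2, 94, 25, 1, 92]
value = elements  # -> value = [2, 94, 25, 1, 92]

Answer: [2, 94, 25, 1, 92]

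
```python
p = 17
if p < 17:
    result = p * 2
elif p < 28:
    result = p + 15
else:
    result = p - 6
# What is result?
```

Trace (tracking result):
p = 17  # -> p = 17
if p < 17:  # condition is False
elif p < 28:  # condition is True
    result = p + 15  # -> result = 32

Answer: 32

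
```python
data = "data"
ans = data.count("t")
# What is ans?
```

Trace (tracking ans):
data = 'data'  # -> data = 'data'
ans = data.count('t')  # -> ans = 1

Answer: 1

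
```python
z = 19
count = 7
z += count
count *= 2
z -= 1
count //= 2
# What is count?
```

Answer: 7

Derivation:
Trace (tracking count):
z = 19  # -> z = 19
count = 7  # -> count = 7
z += count  # -> z = 26
count *= 2  # -> count = 14
z -= 1  # -> z = 25
count //= 2  # -> count = 7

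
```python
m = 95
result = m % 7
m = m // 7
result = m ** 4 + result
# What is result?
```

Answer: 28565

Derivation:
Trace (tracking result):
m = 95  # -> m = 95
result = m % 7  # -> result = 4
m = m // 7  # -> m = 13
result = m ** 4 + result  # -> result = 28565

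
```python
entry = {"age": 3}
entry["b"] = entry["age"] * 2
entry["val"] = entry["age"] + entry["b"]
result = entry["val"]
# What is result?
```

Answer: 9

Derivation:
Trace (tracking result):
entry = {'age': 3}  # -> entry = {'age': 3}
entry['b'] = entry['age'] * 2  # -> entry = {'age': 3, 'b': 6}
entry['val'] = entry['age'] + entry['b']  # -> entry = {'age': 3, 'b': 6, 'val': 9}
result = entry['val']  # -> result = 9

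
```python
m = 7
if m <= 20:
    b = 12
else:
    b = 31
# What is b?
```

Answer: 12

Derivation:
Trace (tracking b):
m = 7  # -> m = 7
if m <= 20:  # condition is True
    b = 12  # -> b = 12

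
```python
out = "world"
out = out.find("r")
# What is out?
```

Answer: 2

Derivation:
Trace (tracking out):
out = 'world'  # -> out = 'world'
out = out.find('r')  # -> out = 2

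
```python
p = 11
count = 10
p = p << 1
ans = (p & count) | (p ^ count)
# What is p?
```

Trace (tracking p):
p = 11  # -> p = 11
count = 10  # -> count = 10
p = p << 1  # -> p = 22
ans = p & count | p ^ count  # -> ans = 30

Answer: 22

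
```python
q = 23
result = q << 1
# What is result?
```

Trace (tracking result):
q = 23  # -> q = 23
result = q << 1  # -> result = 46

Answer: 46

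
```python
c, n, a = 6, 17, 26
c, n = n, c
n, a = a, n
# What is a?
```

Trace (tracking a):
c, n, a = (6, 17, 26)  # -> c = 6, n = 17, a = 26
c, n = (n, c)  # -> c = 17, n = 6
n, a = (a, n)  # -> n = 26, a = 6

Answer: 6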